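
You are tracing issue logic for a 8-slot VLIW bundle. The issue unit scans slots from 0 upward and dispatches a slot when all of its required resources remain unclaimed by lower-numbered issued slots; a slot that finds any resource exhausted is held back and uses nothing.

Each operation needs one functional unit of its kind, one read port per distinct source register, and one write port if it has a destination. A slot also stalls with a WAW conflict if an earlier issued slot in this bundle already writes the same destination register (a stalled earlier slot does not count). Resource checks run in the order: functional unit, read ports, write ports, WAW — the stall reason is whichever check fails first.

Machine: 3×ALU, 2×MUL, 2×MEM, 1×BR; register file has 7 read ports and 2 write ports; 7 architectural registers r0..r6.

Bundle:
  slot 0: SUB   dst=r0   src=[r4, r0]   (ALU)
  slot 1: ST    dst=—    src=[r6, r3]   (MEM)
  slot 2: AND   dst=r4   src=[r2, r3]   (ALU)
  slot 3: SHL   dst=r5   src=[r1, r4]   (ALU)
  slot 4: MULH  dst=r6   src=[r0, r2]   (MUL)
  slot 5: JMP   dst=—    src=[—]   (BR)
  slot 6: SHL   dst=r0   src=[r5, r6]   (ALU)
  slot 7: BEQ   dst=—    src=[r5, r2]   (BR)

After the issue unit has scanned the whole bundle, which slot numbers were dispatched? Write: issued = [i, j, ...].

issued = [0, 1, 2, 5]

#0 ALU src=r4,r0 dispatched  <A:2 Mu:2 Ld:2 B:1 rd:5 wr:1>
#1 MEM src=r6,r3 dispatched  <A:2 Mu:2 Ld:1 B:1 rd:3 wr:1>
#2 ALU src=r2,r3 dispatched  <A:1 Mu:2 Ld:1 B:1 rd:1 wr:0>
#3 ALU src=r1,r4 held:RD_PORT  <A:1 Mu:2 Ld:1 B:1 rd:1 wr:0>
#4 MUL src=r0,r2 held:RD_PORT  <A:1 Mu:2 Ld:1 B:1 rd:1 wr:0>
#5 BR src=- dispatched  <A:1 Mu:2 Ld:1 B:0 rd:1 wr:0>
#6 ALU src=r5,r6 held:RD_PORT  <A:1 Mu:2 Ld:1 B:0 rd:1 wr:0>
#7 BR src=r5,r2 held:FU  <A:1 Mu:2 Ld:1 B:0 rd:1 wr:0>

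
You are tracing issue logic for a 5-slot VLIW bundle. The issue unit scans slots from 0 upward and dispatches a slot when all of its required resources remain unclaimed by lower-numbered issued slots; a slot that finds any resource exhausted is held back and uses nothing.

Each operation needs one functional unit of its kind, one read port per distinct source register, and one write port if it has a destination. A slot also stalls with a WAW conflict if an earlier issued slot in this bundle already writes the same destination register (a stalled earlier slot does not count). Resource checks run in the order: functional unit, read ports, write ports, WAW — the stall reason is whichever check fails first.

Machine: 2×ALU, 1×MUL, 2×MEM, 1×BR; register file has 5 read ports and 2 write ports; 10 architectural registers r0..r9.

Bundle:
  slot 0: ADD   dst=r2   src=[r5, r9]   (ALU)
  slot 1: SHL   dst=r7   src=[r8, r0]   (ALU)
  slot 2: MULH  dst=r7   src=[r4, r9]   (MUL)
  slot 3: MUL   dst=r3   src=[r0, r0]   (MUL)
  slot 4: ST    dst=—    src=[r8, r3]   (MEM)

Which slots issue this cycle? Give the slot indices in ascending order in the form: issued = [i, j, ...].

issued = [0, 1]

slot 0 (ALU): ISSUE — free A1,Mu1,Ld2,B1 rp3 wp1
slot 1 (ALU): ISSUE — free A0,Mu1,Ld2,B1 rp1 wp0
slot 2 (MUL): stall RD_PORT — free A0,Mu1,Ld2,B1 rp1 wp0
slot 3 (MUL): stall WR_PORT — free A0,Mu1,Ld2,B1 rp1 wp0
slot 4 (MEM): stall RD_PORT — free A0,Mu1,Ld2,B1 rp1 wp0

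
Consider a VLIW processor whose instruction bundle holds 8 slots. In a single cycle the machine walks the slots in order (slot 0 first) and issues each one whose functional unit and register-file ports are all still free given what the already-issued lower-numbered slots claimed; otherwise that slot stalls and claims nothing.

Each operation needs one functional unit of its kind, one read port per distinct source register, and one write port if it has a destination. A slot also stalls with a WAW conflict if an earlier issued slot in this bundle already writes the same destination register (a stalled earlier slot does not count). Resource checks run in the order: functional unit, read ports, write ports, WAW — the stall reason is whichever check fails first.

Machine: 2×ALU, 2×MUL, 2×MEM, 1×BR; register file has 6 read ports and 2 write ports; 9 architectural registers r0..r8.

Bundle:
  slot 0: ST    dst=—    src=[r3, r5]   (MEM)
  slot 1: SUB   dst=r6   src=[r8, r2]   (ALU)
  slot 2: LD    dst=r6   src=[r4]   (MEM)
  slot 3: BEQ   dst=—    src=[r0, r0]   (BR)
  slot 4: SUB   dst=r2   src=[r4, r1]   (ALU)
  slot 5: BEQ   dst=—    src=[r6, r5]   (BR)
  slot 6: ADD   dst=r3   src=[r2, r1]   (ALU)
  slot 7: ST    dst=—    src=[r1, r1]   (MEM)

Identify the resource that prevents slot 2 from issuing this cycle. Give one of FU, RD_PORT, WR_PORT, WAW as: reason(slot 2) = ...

reason(slot 2) = WAW

(0) want 1×MEM +2rd +0wr — yes → AL2|MU2|ME1|BR1|rd4|wr2
(1) want 1×ALU +2rd +1wr — yes → AL1|MU2|ME1|BR1|rd2|wr1
(2) want 1×MEM +1rd +1wr — WAW → AL1|MU2|ME1|BR1|rd2|wr1
(3) want 1×BR +1rd +0wr — yes → AL1|MU2|ME1|BR0|rd1|wr1
(4) want 1×ALU +2rd +1wr — RD_PORT → AL1|MU2|ME1|BR0|rd1|wr1
(5) want 1×BR +2rd +0wr — FU → AL1|MU2|ME1|BR0|rd1|wr1
(6) want 1×ALU +2rd +1wr — RD_PORT → AL1|MU2|ME1|BR0|rd1|wr1
(7) want 1×MEM +1rd +0wr — yes → AL1|MU2|ME0|BR0|rd0|wr1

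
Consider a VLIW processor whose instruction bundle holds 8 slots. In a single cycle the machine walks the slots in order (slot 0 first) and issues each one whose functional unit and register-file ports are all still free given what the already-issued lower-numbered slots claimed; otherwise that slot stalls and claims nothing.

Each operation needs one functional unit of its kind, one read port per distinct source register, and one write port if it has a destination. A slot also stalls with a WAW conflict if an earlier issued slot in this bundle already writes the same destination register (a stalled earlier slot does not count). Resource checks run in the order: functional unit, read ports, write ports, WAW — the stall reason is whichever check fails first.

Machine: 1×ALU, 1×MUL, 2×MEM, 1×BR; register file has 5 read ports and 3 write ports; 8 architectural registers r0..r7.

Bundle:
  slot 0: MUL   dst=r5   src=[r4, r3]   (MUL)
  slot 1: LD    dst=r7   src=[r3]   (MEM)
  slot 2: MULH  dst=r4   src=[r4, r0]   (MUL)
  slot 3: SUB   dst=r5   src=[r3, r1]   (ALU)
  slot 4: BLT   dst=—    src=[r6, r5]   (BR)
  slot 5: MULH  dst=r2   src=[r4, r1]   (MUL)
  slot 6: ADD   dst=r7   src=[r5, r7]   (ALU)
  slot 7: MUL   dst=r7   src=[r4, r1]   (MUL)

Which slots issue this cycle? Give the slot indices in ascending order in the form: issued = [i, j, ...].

  0. MUL→r5 ⇒ go  {1A/0Mu/2Ld/1B | 3r 2w}
  1. MEM→r7 ⇒ go  {1A/0Mu/1Ld/1B | 2r 1w}
  2. MUL→r4 ⇒ no(FU)  {1A/0Mu/1Ld/1B | 2r 1w}
  3. ALU→r5 ⇒ no(WAW)  {1A/0Mu/1Ld/1B | 2r 1w}
  4. BR ⇒ go  {1A/0Mu/1Ld/0B | 0r 1w}
  5. MUL→r2 ⇒ no(FU)  {1A/0Mu/1Ld/0B | 0r 1w}
  6. ALU→r7 ⇒ no(RD_PORT)  {1A/0Mu/1Ld/0B | 0r 1w}
  7. MUL→r7 ⇒ no(FU)  {1A/0Mu/1Ld/0B | 0r 1w}

issued = [0, 1, 4]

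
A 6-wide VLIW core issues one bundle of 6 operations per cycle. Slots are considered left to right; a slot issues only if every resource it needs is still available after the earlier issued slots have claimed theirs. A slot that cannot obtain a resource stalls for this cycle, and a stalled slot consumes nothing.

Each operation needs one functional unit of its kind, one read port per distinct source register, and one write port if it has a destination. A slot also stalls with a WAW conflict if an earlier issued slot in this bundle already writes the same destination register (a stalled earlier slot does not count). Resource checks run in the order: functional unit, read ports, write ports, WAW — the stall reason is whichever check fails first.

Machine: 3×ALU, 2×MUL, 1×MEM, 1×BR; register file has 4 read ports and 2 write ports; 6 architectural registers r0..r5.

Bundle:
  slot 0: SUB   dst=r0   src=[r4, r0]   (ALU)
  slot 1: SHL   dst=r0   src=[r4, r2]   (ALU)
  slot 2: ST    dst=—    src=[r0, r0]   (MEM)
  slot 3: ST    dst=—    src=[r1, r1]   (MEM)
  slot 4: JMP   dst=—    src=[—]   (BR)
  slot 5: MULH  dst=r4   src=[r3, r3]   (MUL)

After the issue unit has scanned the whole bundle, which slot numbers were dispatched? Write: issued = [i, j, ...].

issued = [0, 2, 4, 5]

(0) want 1×ALU +2rd +1wr — yes → AL2|MU2|ME1|BR1|rd2|wr1
(1) want 1×ALU +2rd +1wr — WAW → AL2|MU2|ME1|BR1|rd2|wr1
(2) want 1×MEM +1rd +0wr — yes → AL2|MU2|ME0|BR1|rd1|wr1
(3) want 1×MEM +1rd +0wr — FU → AL2|MU2|ME0|BR1|rd1|wr1
(4) want 1×BR +0rd +0wr — yes → AL2|MU2|ME0|BR0|rd1|wr1
(5) want 1×MUL +1rd +1wr — yes → AL2|MU1|ME0|BR0|rd0|wr0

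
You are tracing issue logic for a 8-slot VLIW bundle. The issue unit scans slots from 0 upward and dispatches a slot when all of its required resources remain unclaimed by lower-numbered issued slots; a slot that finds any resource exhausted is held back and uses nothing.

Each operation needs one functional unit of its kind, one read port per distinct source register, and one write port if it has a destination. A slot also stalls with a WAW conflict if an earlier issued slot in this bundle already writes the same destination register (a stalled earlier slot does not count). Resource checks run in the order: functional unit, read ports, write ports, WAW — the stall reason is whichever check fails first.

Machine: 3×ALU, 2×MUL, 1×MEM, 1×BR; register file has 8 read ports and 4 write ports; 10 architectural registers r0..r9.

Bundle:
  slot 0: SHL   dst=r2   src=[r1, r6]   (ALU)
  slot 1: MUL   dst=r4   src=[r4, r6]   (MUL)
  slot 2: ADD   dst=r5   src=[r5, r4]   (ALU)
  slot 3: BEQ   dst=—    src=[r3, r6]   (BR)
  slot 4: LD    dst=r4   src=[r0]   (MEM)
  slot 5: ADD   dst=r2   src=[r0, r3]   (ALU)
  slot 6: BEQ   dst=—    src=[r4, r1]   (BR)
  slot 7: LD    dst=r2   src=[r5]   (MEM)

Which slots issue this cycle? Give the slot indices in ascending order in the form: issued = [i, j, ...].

issued = [0, 1, 2, 3]

#0 ALU src=r1,r6 dispatched  <A:2 Mu:2 Ld:1 B:1 rd:6 wr:3>
#1 MUL src=r4,r6 dispatched  <A:2 Mu:1 Ld:1 B:1 rd:4 wr:2>
#2 ALU src=r5,r4 dispatched  <A:1 Mu:1 Ld:1 B:1 rd:2 wr:1>
#3 BR src=r3,r6 dispatched  <A:1 Mu:1 Ld:1 B:0 rd:0 wr:1>
#4 MEM src=r0 held:RD_PORT  <A:1 Mu:1 Ld:1 B:0 rd:0 wr:1>
#5 ALU src=r0,r3 held:RD_PORT  <A:1 Mu:1 Ld:1 B:0 rd:0 wr:1>
#6 BR src=r4,r1 held:FU  <A:1 Mu:1 Ld:1 B:0 rd:0 wr:1>
#7 MEM src=r5 held:RD_PORT  <A:1 Mu:1 Ld:1 B:0 rd:0 wr:1>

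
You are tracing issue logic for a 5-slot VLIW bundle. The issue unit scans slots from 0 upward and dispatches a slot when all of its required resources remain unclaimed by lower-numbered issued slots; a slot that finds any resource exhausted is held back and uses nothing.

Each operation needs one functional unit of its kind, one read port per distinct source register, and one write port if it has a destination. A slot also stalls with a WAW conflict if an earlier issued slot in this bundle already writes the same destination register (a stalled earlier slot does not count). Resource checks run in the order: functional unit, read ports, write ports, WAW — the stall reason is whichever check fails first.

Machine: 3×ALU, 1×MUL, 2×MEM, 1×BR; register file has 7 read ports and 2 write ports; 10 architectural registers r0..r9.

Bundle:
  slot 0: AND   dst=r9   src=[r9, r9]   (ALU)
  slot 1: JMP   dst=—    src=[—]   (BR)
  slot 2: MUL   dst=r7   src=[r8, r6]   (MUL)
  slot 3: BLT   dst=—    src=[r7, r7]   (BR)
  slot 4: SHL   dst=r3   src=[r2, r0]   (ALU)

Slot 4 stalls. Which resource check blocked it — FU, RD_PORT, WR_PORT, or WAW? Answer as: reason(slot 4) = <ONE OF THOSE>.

(0) want 1×ALU +1rd +1wr — yes → AL2|MU1|ME2|BR1|rd6|wr1
(1) want 1×BR +0rd +0wr — yes → AL2|MU1|ME2|BR0|rd6|wr1
(2) want 1×MUL +2rd +1wr — yes → AL2|MU0|ME2|BR0|rd4|wr0
(3) want 1×BR +1rd +0wr — FU → AL2|MU0|ME2|BR0|rd4|wr0
(4) want 1×ALU +2rd +1wr — WR_PORT → AL2|MU0|ME2|BR0|rd4|wr0

reason(slot 4) = WR_PORT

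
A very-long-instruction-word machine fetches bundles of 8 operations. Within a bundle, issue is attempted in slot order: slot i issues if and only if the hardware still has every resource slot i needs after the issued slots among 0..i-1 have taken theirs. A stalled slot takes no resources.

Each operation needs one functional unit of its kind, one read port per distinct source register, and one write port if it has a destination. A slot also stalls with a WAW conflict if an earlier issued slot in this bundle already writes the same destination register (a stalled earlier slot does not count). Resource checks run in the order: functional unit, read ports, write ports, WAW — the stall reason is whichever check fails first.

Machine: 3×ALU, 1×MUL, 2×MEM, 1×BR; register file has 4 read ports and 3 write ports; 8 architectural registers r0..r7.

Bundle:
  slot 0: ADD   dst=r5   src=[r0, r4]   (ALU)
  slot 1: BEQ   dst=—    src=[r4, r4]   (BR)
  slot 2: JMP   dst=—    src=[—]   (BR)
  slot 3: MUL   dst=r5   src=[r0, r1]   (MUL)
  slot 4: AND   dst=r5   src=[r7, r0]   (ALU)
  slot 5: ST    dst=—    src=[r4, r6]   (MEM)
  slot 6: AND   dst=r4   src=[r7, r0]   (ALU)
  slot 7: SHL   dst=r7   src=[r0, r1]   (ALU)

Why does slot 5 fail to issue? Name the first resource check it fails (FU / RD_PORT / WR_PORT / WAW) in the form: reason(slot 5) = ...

(0) want 1×ALU +2rd +1wr — yes → AL2|MU1|ME2|BR1|rd2|wr2
(1) want 1×BR +1rd +0wr — yes → AL2|MU1|ME2|BR0|rd1|wr2
(2) want 1×BR +0rd +0wr — FU → AL2|MU1|ME2|BR0|rd1|wr2
(3) want 1×MUL +2rd +1wr — RD_PORT → AL2|MU1|ME2|BR0|rd1|wr2
(4) want 1×ALU +2rd +1wr — RD_PORT → AL2|MU1|ME2|BR0|rd1|wr2
(5) want 1×MEM +2rd +0wr — RD_PORT → AL2|MU1|ME2|BR0|rd1|wr2
(6) want 1×ALU +2rd +1wr — RD_PORT → AL2|MU1|ME2|BR0|rd1|wr2
(7) want 1×ALU +2rd +1wr — RD_PORT → AL2|MU1|ME2|BR0|rd1|wr2

reason(slot 5) = RD_PORT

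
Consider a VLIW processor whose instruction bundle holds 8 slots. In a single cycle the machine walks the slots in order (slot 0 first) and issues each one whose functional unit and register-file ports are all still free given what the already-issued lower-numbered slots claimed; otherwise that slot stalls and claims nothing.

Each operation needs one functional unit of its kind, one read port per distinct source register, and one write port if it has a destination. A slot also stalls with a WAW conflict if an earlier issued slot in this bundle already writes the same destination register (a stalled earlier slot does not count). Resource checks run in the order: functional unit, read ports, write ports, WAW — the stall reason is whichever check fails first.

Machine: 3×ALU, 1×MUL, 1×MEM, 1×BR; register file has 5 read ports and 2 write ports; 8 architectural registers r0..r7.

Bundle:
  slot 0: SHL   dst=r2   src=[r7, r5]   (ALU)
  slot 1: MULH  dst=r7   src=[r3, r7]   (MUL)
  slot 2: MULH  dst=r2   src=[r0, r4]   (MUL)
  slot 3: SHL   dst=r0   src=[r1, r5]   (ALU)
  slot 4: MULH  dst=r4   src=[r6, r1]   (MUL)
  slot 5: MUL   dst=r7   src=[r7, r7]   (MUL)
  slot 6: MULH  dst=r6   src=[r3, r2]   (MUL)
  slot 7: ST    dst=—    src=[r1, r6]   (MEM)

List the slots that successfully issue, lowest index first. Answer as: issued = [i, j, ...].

issued = [0, 1]

(0) want 1×ALU +2rd +1wr — yes → AL2|MU1|ME1|BR1|rd3|wr1
(1) want 1×MUL +2rd +1wr — yes → AL2|MU0|ME1|BR1|rd1|wr0
(2) want 1×MUL +2rd +1wr — FU → AL2|MU0|ME1|BR1|rd1|wr0
(3) want 1×ALU +2rd +1wr — RD_PORT → AL2|MU0|ME1|BR1|rd1|wr0
(4) want 1×MUL +2rd +1wr — FU → AL2|MU0|ME1|BR1|rd1|wr0
(5) want 1×MUL +1rd +1wr — FU → AL2|MU0|ME1|BR1|rd1|wr0
(6) want 1×MUL +2rd +1wr — FU → AL2|MU0|ME1|BR1|rd1|wr0
(7) want 1×MEM +2rd +0wr — RD_PORT → AL2|MU0|ME1|BR1|rd1|wr0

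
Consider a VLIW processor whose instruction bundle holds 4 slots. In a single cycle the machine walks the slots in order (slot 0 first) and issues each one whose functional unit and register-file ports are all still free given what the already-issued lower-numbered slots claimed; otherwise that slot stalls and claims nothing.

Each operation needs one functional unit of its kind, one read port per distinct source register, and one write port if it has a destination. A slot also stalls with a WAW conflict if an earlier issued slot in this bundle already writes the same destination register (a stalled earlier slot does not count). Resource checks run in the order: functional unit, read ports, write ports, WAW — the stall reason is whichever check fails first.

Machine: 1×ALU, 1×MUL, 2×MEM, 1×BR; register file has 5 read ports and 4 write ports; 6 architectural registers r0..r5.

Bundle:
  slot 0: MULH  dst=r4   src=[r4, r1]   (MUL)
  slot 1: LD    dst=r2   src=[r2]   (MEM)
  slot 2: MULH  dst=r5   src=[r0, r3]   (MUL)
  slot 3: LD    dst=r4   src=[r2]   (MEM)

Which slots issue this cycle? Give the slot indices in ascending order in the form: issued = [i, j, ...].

  0. MUL→r4 ⇒ go  {1A/0Mu/2Ld/1B | 3r 3w}
  1. MEM→r2 ⇒ go  {1A/0Mu/1Ld/1B | 2r 2w}
  2. MUL→r5 ⇒ no(FU)  {1A/0Mu/1Ld/1B | 2r 2w}
  3. MEM→r4 ⇒ no(WAW)  {1A/0Mu/1Ld/1B | 2r 2w}

issued = [0, 1]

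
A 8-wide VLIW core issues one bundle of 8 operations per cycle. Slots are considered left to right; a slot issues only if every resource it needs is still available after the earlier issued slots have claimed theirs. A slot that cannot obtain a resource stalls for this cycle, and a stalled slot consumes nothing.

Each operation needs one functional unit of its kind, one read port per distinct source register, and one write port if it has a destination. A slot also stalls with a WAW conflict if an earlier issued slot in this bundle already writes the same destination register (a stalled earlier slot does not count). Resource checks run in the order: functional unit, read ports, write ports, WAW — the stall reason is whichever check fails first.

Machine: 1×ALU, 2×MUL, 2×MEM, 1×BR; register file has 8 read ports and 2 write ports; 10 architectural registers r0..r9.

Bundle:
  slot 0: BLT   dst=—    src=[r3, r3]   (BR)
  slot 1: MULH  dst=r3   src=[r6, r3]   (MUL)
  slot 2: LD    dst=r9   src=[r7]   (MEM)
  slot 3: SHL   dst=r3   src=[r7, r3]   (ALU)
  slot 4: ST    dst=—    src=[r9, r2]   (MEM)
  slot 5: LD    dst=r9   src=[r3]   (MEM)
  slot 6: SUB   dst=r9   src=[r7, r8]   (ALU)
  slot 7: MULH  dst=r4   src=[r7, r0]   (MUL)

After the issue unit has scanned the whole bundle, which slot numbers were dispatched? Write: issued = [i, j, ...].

issued = [0, 1, 2, 4]

slot 0 (BR): ISSUE — free A1,Mu2,Ld2,B0 rp7 wp2
slot 1 (MUL): ISSUE — free A1,Mu1,Ld2,B0 rp5 wp1
slot 2 (MEM): ISSUE — free A1,Mu1,Ld1,B0 rp4 wp0
slot 3 (ALU): stall WR_PORT — free A1,Mu1,Ld1,B0 rp4 wp0
slot 4 (MEM): ISSUE — free A1,Mu1,Ld0,B0 rp2 wp0
slot 5 (MEM): stall FU — free A1,Mu1,Ld0,B0 rp2 wp0
slot 6 (ALU): stall WR_PORT — free A1,Mu1,Ld0,B0 rp2 wp0
slot 7 (MUL): stall WR_PORT — free A1,Mu1,Ld0,B0 rp2 wp0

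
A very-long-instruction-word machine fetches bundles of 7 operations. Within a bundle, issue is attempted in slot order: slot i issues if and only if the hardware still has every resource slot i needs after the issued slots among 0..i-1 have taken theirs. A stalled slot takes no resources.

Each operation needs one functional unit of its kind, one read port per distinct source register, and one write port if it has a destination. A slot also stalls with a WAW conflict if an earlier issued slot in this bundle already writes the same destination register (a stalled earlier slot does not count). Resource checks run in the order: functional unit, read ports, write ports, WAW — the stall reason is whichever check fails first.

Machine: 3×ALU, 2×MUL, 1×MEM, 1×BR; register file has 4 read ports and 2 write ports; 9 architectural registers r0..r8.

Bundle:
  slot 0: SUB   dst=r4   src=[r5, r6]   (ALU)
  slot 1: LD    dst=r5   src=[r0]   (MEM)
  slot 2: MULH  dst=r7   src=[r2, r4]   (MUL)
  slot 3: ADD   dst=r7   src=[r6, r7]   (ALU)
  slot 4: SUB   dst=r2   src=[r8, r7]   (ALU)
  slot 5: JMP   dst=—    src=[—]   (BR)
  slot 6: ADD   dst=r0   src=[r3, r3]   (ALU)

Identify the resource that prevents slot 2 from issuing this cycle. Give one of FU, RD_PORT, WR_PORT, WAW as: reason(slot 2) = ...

reason(slot 2) = RD_PORT

  0. ALU→r4 ⇒ go  {2A/2Mu/1Ld/1B | 2r 1w}
  1. MEM→r5 ⇒ go  {2A/2Mu/0Ld/1B | 1r 0w}
  2. MUL→r7 ⇒ no(RD_PORT)  {2A/2Mu/0Ld/1B | 1r 0w}
  3. ALU→r7 ⇒ no(RD_PORT)  {2A/2Mu/0Ld/1B | 1r 0w}
  4. ALU→r2 ⇒ no(RD_PORT)  {2A/2Mu/0Ld/1B | 1r 0w}
  5. BR ⇒ go  {2A/2Mu/0Ld/0B | 1r 0w}
  6. ALU→r0 ⇒ no(WR_PORT)  {2A/2Mu/0Ld/0B | 1r 0w}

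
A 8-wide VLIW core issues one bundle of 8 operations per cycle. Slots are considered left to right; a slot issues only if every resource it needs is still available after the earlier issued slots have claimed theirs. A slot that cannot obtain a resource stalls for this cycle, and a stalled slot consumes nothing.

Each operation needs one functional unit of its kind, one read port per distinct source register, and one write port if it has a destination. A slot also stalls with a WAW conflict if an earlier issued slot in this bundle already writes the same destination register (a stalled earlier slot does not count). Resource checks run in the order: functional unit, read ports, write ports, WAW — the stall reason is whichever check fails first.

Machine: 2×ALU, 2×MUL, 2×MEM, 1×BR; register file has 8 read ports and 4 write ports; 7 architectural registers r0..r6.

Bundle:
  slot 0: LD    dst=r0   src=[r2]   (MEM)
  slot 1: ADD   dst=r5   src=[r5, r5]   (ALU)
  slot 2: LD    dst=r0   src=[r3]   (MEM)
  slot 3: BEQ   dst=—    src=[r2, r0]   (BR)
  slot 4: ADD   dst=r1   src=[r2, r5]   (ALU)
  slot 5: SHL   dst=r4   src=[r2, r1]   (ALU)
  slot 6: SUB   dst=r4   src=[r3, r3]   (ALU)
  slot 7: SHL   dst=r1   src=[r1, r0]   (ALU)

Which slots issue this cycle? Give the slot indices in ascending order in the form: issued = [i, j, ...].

  0. MEM→r0 ⇒ go  {2A/2Mu/1Ld/1B | 7r 3w}
  1. ALU→r5 ⇒ go  {1A/2Mu/1Ld/1B | 6r 2w}
  2. MEM→r0 ⇒ no(WAW)  {1A/2Mu/1Ld/1B | 6r 2w}
  3. BR ⇒ go  {1A/2Mu/1Ld/0B | 4r 2w}
  4. ALU→r1 ⇒ go  {0A/2Mu/1Ld/0B | 2r 1w}
  5. ALU→r4 ⇒ no(FU)  {0A/2Mu/1Ld/0B | 2r 1w}
  6. ALU→r4 ⇒ no(FU)  {0A/2Mu/1Ld/0B | 2r 1w}
  7. ALU→r1 ⇒ no(FU)  {0A/2Mu/1Ld/0B | 2r 1w}

issued = [0, 1, 3, 4]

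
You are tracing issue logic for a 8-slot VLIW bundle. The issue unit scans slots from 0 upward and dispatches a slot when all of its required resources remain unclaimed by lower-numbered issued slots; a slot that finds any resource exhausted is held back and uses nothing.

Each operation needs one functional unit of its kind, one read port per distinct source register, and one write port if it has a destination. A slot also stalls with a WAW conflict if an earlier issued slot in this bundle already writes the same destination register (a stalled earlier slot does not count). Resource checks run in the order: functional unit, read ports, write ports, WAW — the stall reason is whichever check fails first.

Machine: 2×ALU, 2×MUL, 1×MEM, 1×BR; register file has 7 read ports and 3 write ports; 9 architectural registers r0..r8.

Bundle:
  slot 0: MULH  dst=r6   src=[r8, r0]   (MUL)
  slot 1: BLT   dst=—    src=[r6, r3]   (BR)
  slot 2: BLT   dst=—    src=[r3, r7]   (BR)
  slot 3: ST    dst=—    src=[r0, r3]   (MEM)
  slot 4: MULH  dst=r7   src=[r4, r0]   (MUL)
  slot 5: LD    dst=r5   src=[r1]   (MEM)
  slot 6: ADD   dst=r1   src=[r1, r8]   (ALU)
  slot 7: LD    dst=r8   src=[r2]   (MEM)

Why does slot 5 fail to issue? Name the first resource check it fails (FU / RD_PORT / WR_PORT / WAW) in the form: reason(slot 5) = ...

slot 0 (MUL): ISSUE — free A2,Mu1,Ld1,B1 rp5 wp2
slot 1 (BR): ISSUE — free A2,Mu1,Ld1,B0 rp3 wp2
slot 2 (BR): stall FU — free A2,Mu1,Ld1,B0 rp3 wp2
slot 3 (MEM): ISSUE — free A2,Mu1,Ld0,B0 rp1 wp2
slot 4 (MUL): stall RD_PORT — free A2,Mu1,Ld0,B0 rp1 wp2
slot 5 (MEM): stall FU — free A2,Mu1,Ld0,B0 rp1 wp2
slot 6 (ALU): stall RD_PORT — free A2,Mu1,Ld0,B0 rp1 wp2
slot 7 (MEM): stall FU — free A2,Mu1,Ld0,B0 rp1 wp2

reason(slot 5) = FU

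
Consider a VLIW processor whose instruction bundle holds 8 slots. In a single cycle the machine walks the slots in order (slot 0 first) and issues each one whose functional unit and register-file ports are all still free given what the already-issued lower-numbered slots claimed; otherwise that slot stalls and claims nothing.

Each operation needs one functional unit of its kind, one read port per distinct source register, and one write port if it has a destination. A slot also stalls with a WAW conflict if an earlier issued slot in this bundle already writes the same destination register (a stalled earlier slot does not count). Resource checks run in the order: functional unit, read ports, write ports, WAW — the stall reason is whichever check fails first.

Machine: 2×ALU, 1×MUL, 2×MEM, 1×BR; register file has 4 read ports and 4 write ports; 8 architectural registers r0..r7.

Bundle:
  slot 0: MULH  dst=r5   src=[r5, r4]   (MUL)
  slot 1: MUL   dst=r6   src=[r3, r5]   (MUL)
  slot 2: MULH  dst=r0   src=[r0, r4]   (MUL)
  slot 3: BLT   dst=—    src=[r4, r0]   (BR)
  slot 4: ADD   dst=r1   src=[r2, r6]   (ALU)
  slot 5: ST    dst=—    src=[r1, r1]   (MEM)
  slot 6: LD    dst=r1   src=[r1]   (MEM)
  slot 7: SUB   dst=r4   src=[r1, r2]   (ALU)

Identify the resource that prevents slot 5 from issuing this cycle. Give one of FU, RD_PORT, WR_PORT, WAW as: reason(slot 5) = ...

#0 MUL src=r5,r4 dispatched  <A:2 Mu:0 Ld:2 B:1 rd:2 wr:3>
#1 MUL src=r3,r5 held:FU  <A:2 Mu:0 Ld:2 B:1 rd:2 wr:3>
#2 MUL src=r0,r4 held:FU  <A:2 Mu:0 Ld:2 B:1 rd:2 wr:3>
#3 BR src=r4,r0 dispatched  <A:2 Mu:0 Ld:2 B:0 rd:0 wr:3>
#4 ALU src=r2,r6 held:RD_PORT  <A:2 Mu:0 Ld:2 B:0 rd:0 wr:3>
#5 MEM src=r1,r1 held:RD_PORT  <A:2 Mu:0 Ld:2 B:0 rd:0 wr:3>
#6 MEM src=r1 held:RD_PORT  <A:2 Mu:0 Ld:2 B:0 rd:0 wr:3>
#7 ALU src=r1,r2 held:RD_PORT  <A:2 Mu:0 Ld:2 B:0 rd:0 wr:3>

reason(slot 5) = RD_PORT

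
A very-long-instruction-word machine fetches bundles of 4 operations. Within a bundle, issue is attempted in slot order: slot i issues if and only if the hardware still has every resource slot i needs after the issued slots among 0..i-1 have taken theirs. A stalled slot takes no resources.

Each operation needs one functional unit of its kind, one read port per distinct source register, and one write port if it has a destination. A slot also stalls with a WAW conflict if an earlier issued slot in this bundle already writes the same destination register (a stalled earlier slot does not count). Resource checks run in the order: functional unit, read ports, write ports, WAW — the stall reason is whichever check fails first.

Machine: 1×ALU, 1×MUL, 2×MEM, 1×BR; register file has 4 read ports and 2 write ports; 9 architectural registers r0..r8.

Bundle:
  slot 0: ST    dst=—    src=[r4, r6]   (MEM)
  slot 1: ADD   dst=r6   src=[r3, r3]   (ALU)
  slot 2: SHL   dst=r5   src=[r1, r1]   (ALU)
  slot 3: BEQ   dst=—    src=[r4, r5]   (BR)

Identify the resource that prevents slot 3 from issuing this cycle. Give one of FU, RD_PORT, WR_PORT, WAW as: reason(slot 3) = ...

(0) want 1×MEM +2rd +0wr — yes → AL1|MU1|ME1|BR1|rd2|wr2
(1) want 1×ALU +1rd +1wr — yes → AL0|MU1|ME1|BR1|rd1|wr1
(2) want 1×ALU +1rd +1wr — FU → AL0|MU1|ME1|BR1|rd1|wr1
(3) want 1×BR +2rd +0wr — RD_PORT → AL0|MU1|ME1|BR1|rd1|wr1

reason(slot 3) = RD_PORT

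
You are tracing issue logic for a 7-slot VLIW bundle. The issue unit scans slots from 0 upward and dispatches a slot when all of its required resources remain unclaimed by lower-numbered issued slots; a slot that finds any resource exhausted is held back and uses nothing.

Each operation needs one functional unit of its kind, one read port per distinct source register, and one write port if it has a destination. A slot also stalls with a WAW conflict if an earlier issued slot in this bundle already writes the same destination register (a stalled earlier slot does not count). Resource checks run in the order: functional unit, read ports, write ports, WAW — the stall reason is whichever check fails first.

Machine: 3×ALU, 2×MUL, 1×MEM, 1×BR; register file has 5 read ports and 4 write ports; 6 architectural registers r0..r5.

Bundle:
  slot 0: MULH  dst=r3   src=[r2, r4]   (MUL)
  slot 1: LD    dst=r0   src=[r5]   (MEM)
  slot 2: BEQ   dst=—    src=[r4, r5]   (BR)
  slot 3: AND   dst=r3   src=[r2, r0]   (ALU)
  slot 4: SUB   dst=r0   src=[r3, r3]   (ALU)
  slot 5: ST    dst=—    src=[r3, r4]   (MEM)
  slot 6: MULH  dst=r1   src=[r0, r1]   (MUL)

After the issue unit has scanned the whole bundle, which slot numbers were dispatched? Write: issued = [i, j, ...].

(0) want 1×MUL +2rd +1wr — yes → AL3|MU1|ME1|BR1|rd3|wr3
(1) want 1×MEM +1rd +1wr — yes → AL3|MU1|ME0|BR1|rd2|wr2
(2) want 1×BR +2rd +0wr — yes → AL3|MU1|ME0|BR0|rd0|wr2
(3) want 1×ALU +2rd +1wr — RD_PORT → AL3|MU1|ME0|BR0|rd0|wr2
(4) want 1×ALU +1rd +1wr — RD_PORT → AL3|MU1|ME0|BR0|rd0|wr2
(5) want 1×MEM +2rd +0wr — FU → AL3|MU1|ME0|BR0|rd0|wr2
(6) want 1×MUL +2rd +1wr — RD_PORT → AL3|MU1|ME0|BR0|rd0|wr2

issued = [0, 1, 2]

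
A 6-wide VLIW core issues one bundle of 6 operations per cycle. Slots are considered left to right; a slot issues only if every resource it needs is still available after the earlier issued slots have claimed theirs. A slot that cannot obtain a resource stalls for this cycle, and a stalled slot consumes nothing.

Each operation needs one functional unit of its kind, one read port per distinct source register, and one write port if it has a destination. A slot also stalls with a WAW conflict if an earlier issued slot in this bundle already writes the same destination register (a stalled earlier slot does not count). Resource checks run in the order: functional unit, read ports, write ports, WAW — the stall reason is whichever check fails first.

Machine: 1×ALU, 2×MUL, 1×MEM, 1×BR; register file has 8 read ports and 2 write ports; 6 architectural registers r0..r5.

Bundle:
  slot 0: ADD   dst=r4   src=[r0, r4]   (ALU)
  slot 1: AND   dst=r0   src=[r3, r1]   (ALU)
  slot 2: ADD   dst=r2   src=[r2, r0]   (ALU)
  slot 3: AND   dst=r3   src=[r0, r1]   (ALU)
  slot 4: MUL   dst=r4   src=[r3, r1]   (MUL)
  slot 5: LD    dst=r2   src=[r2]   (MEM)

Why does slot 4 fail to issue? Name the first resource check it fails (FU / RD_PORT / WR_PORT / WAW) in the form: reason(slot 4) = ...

[0] ALU needs rd=2 wr=1: ok; after: ALU=0 MUL=2 MEM=1 BR=1, R=6, W=1
[1] ALU needs rd=2 wr=1: FU; after: ALU=0 MUL=2 MEM=1 BR=1, R=6, W=1
[2] ALU needs rd=2 wr=1: FU; after: ALU=0 MUL=2 MEM=1 BR=1, R=6, W=1
[3] ALU needs rd=2 wr=1: FU; after: ALU=0 MUL=2 MEM=1 BR=1, R=6, W=1
[4] MUL needs rd=2 wr=1: WAW; after: ALU=0 MUL=2 MEM=1 BR=1, R=6, W=1
[5] MEM needs rd=1 wr=1: ok; after: ALU=0 MUL=2 MEM=0 BR=1, R=5, W=0

reason(slot 4) = WAW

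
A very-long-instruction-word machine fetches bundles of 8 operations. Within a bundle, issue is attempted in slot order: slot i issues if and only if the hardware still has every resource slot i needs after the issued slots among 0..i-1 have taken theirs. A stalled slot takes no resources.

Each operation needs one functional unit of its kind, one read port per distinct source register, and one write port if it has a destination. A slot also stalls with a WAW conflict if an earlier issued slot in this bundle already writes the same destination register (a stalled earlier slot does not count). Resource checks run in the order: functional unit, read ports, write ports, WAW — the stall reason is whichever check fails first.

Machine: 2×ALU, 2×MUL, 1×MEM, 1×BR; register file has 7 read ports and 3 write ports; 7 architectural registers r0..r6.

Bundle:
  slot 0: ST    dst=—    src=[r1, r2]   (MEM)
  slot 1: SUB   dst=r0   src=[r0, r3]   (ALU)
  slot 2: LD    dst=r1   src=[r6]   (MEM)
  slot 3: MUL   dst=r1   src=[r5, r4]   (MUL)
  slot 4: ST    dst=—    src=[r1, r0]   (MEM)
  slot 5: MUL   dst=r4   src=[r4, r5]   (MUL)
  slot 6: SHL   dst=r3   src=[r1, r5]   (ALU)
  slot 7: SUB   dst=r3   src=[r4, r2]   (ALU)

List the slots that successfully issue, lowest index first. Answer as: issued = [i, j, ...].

[0] MEM needs rd=2 wr=0: ok; after: ALU=2 MUL=2 MEM=0 BR=1, R=5, W=3
[1] ALU needs rd=2 wr=1: ok; after: ALU=1 MUL=2 MEM=0 BR=1, R=3, W=2
[2] MEM needs rd=1 wr=1: FU; after: ALU=1 MUL=2 MEM=0 BR=1, R=3, W=2
[3] MUL needs rd=2 wr=1: ok; after: ALU=1 MUL=1 MEM=0 BR=1, R=1, W=1
[4] MEM needs rd=2 wr=0: FU; after: ALU=1 MUL=1 MEM=0 BR=1, R=1, W=1
[5] MUL needs rd=2 wr=1: RD_PORT; after: ALU=1 MUL=1 MEM=0 BR=1, R=1, W=1
[6] ALU needs rd=2 wr=1: RD_PORT; after: ALU=1 MUL=1 MEM=0 BR=1, R=1, W=1
[7] ALU needs rd=2 wr=1: RD_PORT; after: ALU=1 MUL=1 MEM=0 BR=1, R=1, W=1

issued = [0, 1, 3]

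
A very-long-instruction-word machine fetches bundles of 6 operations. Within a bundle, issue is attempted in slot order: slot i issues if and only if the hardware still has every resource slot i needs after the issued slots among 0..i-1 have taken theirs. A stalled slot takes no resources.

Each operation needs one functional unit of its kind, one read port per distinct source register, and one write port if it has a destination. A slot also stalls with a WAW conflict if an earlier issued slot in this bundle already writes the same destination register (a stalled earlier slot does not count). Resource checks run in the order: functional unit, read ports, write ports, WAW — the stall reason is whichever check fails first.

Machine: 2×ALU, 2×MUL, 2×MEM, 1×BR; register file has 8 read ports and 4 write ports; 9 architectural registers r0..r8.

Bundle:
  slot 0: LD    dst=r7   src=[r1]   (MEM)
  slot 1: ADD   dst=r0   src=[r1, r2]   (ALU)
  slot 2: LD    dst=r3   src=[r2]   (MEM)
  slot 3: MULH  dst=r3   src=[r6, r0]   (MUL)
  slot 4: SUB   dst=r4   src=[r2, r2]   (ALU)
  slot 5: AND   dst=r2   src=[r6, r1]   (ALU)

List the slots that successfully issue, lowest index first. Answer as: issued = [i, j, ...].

issued = [0, 1, 2, 4]

slot 0 (MEM): ISSUE — free A2,Mu2,Ld1,B1 rp7 wp3
slot 1 (ALU): ISSUE — free A1,Mu2,Ld1,B1 rp5 wp2
slot 2 (MEM): ISSUE — free A1,Mu2,Ld0,B1 rp4 wp1
slot 3 (MUL): stall WAW — free A1,Mu2,Ld0,B1 rp4 wp1
slot 4 (ALU): ISSUE — free A0,Mu2,Ld0,B1 rp3 wp0
slot 5 (ALU): stall FU — free A0,Mu2,Ld0,B1 rp3 wp0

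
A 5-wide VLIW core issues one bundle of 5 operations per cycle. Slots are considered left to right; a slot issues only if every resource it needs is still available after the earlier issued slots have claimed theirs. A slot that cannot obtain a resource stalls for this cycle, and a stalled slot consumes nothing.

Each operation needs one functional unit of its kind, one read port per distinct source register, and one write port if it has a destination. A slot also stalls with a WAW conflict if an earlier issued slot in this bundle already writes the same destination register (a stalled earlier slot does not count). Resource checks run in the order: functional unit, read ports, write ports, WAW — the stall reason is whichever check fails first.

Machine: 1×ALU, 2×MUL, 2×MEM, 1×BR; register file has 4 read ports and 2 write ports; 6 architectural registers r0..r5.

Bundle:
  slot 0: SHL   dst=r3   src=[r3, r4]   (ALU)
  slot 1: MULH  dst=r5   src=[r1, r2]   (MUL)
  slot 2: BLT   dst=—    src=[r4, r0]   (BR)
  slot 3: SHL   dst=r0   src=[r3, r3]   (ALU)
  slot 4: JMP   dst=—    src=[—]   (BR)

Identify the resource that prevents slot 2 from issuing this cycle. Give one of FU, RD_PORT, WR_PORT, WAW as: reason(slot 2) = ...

  0. ALU→r3 ⇒ go  {0A/2Mu/2Ld/1B | 2r 1w}
  1. MUL→r5 ⇒ go  {0A/1Mu/2Ld/1B | 0r 0w}
  2. BR ⇒ no(RD_PORT)  {0A/1Mu/2Ld/1B | 0r 0w}
  3. ALU→r0 ⇒ no(FU)  {0A/1Mu/2Ld/1B | 0r 0w}
  4. BR ⇒ go  {0A/1Mu/2Ld/0B | 0r 0w}

reason(slot 2) = RD_PORT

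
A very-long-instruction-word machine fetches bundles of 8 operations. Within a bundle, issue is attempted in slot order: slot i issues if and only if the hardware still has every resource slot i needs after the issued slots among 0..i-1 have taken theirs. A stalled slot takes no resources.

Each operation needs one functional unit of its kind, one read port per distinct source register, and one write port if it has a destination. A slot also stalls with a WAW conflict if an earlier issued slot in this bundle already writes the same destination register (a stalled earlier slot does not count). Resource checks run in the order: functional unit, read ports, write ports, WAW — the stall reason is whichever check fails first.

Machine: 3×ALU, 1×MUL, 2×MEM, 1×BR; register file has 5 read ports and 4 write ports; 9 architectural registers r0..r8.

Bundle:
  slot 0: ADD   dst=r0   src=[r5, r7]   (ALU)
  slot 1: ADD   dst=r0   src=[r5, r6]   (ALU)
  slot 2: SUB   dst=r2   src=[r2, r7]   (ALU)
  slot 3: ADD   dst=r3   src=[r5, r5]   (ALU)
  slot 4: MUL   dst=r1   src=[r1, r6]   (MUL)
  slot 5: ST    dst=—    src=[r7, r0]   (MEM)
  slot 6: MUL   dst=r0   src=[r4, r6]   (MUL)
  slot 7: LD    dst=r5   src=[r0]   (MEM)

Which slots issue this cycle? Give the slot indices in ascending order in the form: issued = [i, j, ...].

issued = [0, 2, 3]

#0 ALU src=r5,r7 dispatched  <A:2 Mu:1 Ld:2 B:1 rd:3 wr:3>
#1 ALU src=r5,r6 held:WAW  <A:2 Mu:1 Ld:2 B:1 rd:3 wr:3>
#2 ALU src=r2,r7 dispatched  <A:1 Mu:1 Ld:2 B:1 rd:1 wr:2>
#3 ALU src=r5,r5 dispatched  <A:0 Mu:1 Ld:2 B:1 rd:0 wr:1>
#4 MUL src=r1,r6 held:RD_PORT  <A:0 Mu:1 Ld:2 B:1 rd:0 wr:1>
#5 MEM src=r7,r0 held:RD_PORT  <A:0 Mu:1 Ld:2 B:1 rd:0 wr:1>
#6 MUL src=r4,r6 held:RD_PORT  <A:0 Mu:1 Ld:2 B:1 rd:0 wr:1>
#7 MEM src=r0 held:RD_PORT  <A:0 Mu:1 Ld:2 B:1 rd:0 wr:1>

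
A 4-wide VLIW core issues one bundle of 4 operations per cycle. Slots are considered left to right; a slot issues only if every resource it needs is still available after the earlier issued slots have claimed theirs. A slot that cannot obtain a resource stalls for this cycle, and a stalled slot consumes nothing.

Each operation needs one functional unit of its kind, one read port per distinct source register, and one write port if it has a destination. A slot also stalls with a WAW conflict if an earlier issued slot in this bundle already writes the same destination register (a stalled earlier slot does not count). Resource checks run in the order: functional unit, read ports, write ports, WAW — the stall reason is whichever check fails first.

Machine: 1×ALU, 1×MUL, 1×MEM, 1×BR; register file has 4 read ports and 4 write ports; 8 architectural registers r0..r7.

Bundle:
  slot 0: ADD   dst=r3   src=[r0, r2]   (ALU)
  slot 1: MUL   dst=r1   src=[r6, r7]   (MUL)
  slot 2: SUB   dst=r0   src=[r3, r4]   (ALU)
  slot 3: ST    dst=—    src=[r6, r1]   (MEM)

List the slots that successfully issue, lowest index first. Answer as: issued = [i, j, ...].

[0] ALU needs rd=2 wr=1: ok; after: ALU=0 MUL=1 MEM=1 BR=1, R=2, W=3
[1] MUL needs rd=2 wr=1: ok; after: ALU=0 MUL=0 MEM=1 BR=1, R=0, W=2
[2] ALU needs rd=2 wr=1: FU; after: ALU=0 MUL=0 MEM=1 BR=1, R=0, W=2
[3] MEM needs rd=2 wr=0: RD_PORT; after: ALU=0 MUL=0 MEM=1 BR=1, R=0, W=2

issued = [0, 1]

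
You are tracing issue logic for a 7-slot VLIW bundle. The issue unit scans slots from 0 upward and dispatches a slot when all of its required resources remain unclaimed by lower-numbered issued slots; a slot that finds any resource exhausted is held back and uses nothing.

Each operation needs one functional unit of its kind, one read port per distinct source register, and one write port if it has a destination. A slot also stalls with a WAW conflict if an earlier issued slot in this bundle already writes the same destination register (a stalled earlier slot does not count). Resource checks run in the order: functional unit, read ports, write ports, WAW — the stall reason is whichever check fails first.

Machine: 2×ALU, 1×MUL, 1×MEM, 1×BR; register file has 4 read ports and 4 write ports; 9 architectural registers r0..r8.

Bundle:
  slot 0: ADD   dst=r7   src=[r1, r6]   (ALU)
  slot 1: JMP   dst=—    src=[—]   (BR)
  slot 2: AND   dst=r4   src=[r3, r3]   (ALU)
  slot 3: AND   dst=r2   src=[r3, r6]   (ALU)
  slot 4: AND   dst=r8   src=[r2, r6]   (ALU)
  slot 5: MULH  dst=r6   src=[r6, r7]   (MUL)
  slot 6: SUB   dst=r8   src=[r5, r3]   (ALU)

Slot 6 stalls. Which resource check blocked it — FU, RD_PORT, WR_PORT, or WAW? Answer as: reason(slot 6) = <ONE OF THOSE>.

(0) want 1×ALU +2rd +1wr — yes → AL1|MU1|ME1|BR1|rd2|wr3
(1) want 1×BR +0rd +0wr — yes → AL1|MU1|ME1|BR0|rd2|wr3
(2) want 1×ALU +1rd +1wr — yes → AL0|MU1|ME1|BR0|rd1|wr2
(3) want 1×ALU +2rd +1wr — FU → AL0|MU1|ME1|BR0|rd1|wr2
(4) want 1×ALU +2rd +1wr — FU → AL0|MU1|ME1|BR0|rd1|wr2
(5) want 1×MUL +2rd +1wr — RD_PORT → AL0|MU1|ME1|BR0|rd1|wr2
(6) want 1×ALU +2rd +1wr — FU → AL0|MU1|ME1|BR0|rd1|wr2

reason(slot 6) = FU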